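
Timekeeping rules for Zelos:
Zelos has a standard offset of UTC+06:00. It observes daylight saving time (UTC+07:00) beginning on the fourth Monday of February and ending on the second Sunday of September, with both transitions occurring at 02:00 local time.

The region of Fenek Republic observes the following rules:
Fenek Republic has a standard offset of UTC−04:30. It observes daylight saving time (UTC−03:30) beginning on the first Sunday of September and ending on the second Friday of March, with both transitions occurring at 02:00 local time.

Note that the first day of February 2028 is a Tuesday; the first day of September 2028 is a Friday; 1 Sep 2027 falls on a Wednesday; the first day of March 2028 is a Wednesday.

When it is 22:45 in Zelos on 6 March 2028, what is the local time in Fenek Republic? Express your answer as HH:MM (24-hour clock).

12:15

1 February 2028 is a Tuesday, so the first Monday is February 7 and the fourth is February 28.
1 September 2028 is a Friday, so the first Sunday is September 3 and the second is September 10.
6 March 2028 falls between 28 February and 10 September, so daylight saving is in effect and Zelos is at UTC+07:00.
22:45 Zelos − 7h = 15:45 UTC.
1 September 2027 is a Wednesday, so the first Sunday is September 5.
1 March 2028 is a Wednesday, so the first Friday is March 3 and the second is March 10.
At the standard offset (UTC−04:30), 15:45 UTC − 4h30m = 11:15 Fenek Republic standard time.
Daylight saving runs 5 September 2027 – 10 March 2028; the standard-time date in Fenek Republic, 6 March 2028, is inside that window, so Fenek Republic is at UTC−03:30.
15:45 UTC − 3h30m = 12:15 Fenek Republic.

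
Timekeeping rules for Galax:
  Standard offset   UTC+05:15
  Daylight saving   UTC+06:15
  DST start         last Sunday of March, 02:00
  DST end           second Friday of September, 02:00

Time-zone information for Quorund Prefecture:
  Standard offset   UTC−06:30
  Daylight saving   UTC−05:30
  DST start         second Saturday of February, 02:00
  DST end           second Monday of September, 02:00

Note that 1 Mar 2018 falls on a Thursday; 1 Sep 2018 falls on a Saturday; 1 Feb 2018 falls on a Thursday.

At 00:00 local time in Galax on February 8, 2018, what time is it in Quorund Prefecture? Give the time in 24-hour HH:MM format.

1 March 2018 is a Thursday, so Sundays fall on 4, 11, 18, 25; the last is March 25.
1 September 2018 is a Saturday, so the first Friday is September 7 and the second is September 14.
February 8, 2018 is outside the daylight-saving period (25 March – 14 September), so Galax is on standard time, UTC+05:15.
00:00 Galax − 5h15m = 18:45 UTC (rolling into the previous day, 7 February 2018).
1 February 2018 is a Thursday, so the first Saturday is February 3 and the second is February 10.
1 September 2018 is a Saturday, so the first Monday is September 3 and the second is September 10.
At the standard offset (UTC−06:30), 18:45 UTC − 6h30m = 12:15 Quorund Prefecture standard time.
The standard-time date in Quorund Prefecture, February 7, 2018, does not fall between 10 February and 10 September, so daylight saving is not in effect and Quorund Prefecture is at UTC−06:30.
18:45 UTC − 6h30m = 12:15 Quorund Prefecture.

12:15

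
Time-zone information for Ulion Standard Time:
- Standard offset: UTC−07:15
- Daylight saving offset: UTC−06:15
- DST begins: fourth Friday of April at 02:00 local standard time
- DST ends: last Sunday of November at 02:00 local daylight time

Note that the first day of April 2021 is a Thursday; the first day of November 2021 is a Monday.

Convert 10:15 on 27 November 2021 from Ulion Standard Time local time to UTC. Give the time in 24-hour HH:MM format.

16:30

1 April 2021 is a Thursday, so the first Friday is April 2 and the fourth is April 23.
1 November 2021 is a Monday, so Sundays fall on 7, 14, 21, 28; the last is November 28.
27 November 2021 lies within the daylight-saving period (23 April – 28 November), so Ulion Standard Time is on daylight time, UTC−06:15.
10:15 local + 6h15m = 16:30 UTC.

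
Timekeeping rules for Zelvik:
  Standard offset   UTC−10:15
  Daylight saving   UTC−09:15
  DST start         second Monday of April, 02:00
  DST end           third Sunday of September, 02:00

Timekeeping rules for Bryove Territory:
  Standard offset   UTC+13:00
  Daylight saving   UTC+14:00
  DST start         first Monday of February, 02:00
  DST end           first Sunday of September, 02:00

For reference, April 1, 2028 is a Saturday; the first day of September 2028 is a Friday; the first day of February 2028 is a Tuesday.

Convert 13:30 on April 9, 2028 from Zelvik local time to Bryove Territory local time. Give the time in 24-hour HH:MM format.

1 April 2028 is a Saturday, so the first Monday is April 3 and the second is April 10.
1 September 2028 is a Friday, so the first Sunday is September 3 and the third is September 17.
April 9, 2028 does not fall between 10 April and 17 September, so daylight saving is not in effect and Zelvik is at UTC−10:15.
13:30 Zelvik + 10h15m = 23:45 UTC.
1 February 2028 is a Tuesday, so the first Monday is February 7.
1 September 2028 is a Friday, so the first Sunday is September 3.
At the standard offset (UTC+13:00), 23:45 UTC + 13h = 12:45 Bryove Territory standard time (rolling into the next day, 10 April 2028).
Daylight saving runs 7 February – 3 September; the standard-time date in Bryove Territory, April 10, 2028, is inside that window, so Bryove Territory is at UTC+14:00.
23:45 UTC + 14h = 13:45 Bryove Territory (rolling into the next day, 10 April 2028).

13:45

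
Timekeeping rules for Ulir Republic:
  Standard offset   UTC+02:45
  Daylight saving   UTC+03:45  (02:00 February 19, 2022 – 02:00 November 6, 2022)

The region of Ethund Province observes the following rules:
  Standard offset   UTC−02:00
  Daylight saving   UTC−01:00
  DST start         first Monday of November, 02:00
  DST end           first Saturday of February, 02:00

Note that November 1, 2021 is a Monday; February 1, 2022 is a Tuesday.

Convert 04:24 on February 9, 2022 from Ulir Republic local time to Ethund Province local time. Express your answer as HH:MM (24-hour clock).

February 9, 2022 is outside the daylight-saving period (19 February – 6 November), so Ulir Republic is on standard time, UTC+02:45.
04:24 Ulir Republic − 2h45m = 01:39 UTC.
1 November 2021 is a Monday, so the first Monday is November 1.
1 February 2022 is a Tuesday, so the first Saturday is February 5.
At the standard offset (UTC−02:00), 01:39 UTC − 2h = 23:39 Ethund Province standard time (rolling into the previous day, 8 February 2022).
The standard-time date in Ethund Province, February 8, 2022, is outside the daylight-saving period (1 November 2021 – 5 February 2022), so Ethund Province is on standard time, UTC−02:00.
01:39 UTC − 2h = 23:39 Ethund Province (rolling into the previous day, 8 February 2022).

23:39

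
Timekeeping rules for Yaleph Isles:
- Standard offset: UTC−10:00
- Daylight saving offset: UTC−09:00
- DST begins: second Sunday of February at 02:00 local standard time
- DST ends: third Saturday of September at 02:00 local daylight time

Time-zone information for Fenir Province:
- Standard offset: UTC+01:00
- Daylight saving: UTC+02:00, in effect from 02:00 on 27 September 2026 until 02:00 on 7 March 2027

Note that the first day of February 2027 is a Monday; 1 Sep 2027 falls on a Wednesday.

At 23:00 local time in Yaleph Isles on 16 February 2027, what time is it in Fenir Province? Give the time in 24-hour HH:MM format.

10:00

1 February 2027 is a Monday, so the first Sunday is February 7 and the second is February 14.
1 September 2027 is a Wednesday, so the first Saturday is September 4 and the third is September 18.
Daylight saving runs 14 February – 18 September; 16 February 2027 is inside that window, so Yaleph Isles is at UTC−09:00.
23:00 Yaleph Isles + 9h = 08:00 UTC (rolling into the next day, 17 February 2027).
At the standard offset (UTC+01:00), 08:00 UTC + 1h = 09:00 Fenir Province standard time.
The standard-time date in Fenir Province, 17 February 2027, falls between 27 September 2026 and 7 March 2027, so daylight saving is in effect and Fenir Province is at UTC+02:00.
08:00 UTC + 2h = 10:00 Fenir Province.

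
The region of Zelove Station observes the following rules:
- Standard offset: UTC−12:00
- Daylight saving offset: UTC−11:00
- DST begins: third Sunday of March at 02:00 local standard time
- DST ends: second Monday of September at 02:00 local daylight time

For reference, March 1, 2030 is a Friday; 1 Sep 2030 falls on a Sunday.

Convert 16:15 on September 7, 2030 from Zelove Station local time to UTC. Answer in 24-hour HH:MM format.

1 March 2030 is a Friday, so the first Sunday is March 3 and the third is March 17.
1 September 2030 is a Sunday, so the first Monday is September 2 and the second is September 9.
Daylight saving runs 17 March – 9 September; September 7, 2030 is inside that window, so Zelove Station is at UTC−11:00.
16:15 local + 11h = 03:15 UTC (rolling into the next day, 8 September 2030).

03:15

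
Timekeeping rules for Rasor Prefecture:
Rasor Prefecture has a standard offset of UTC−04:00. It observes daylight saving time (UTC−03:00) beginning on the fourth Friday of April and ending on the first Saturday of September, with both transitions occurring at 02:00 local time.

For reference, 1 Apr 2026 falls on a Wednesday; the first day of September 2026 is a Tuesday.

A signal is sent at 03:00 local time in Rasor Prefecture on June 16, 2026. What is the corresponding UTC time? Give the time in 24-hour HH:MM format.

06:00

1 April 2026 is a Wednesday, so the first Friday is April 3 and the fourth is April 24.
1 September 2026 is a Tuesday, so the first Saturday is September 5.
Daylight saving runs 24 April – 5 September; June 16, 2026 is inside that window, so Rasor Prefecture is at UTC−03:00.
03:00 local + 3h = 06:00 UTC.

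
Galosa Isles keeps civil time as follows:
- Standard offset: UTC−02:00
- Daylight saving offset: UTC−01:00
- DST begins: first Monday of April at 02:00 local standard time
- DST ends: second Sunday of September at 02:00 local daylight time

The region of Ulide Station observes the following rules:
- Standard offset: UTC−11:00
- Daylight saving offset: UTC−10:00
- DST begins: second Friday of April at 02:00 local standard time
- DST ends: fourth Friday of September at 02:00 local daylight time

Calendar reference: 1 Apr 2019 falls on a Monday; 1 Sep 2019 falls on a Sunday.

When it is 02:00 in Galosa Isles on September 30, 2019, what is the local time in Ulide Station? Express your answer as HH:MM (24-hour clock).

1 April 2019 is a Monday, so the first Monday is April 1.
1 September 2019 is a Sunday, so the first Sunday is September 1 and the second is September 8.
September 30, 2019 does not fall between 1 April and 8 September, so daylight saving is not in effect and Galosa Isles is at UTC−02:00.
02:00 Galosa Isles + 2h = 04:00 UTC.
1 April 2019 is a Monday, so the first Friday is April 5 and the second is April 12.
1 September 2019 is a Sunday, so the first Friday is September 6 and the fourth is September 27.
At the standard offset (UTC−11:00), 04:00 UTC − 11h = 17:00 Ulide Station standard time (rolling into the previous day, 29 September 2019).
Daylight saving runs 12 April – 27 September; the standard-time date in Ulide Station, September 29, 2019, is outside that window, so Ulide Station is on standard time at UTC−11:00.
04:00 UTC − 11h = 17:00 Ulide Station (rolling into the previous day, 29 September 2019).

17:00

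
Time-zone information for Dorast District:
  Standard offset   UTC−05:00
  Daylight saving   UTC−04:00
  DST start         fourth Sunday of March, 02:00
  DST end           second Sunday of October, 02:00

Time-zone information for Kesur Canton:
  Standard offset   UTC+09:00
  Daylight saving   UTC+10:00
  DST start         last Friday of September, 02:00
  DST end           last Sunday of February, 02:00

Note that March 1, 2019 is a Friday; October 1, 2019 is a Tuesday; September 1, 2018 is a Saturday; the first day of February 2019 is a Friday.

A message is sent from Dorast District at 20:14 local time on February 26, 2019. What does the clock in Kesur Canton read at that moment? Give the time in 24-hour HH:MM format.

1 March 2019 is a Friday, so the first Sunday is March 3 and the fourth is March 24.
1 October 2019 is a Tuesday, so the first Sunday is October 6 and the second is October 13.
February 26, 2019 is outside the daylight-saving period (24 March – 13 October), so Dorast District is on standard time, UTC−05:00.
20:14 Dorast District + 5h = 01:14 UTC (rolling into the next day, 27 February 2019).
1 September 2018 is a Saturday, so Fridays fall on 7, 14, 21, 28; the last is September 28.
1 February 2019 is a Friday, so Sundays fall on 3, 10, 17, 24; the last is February 24.
At the standard offset (UTC+09:00), 01:14 UTC + 9h = 10:14 Kesur Canton standard time.
Daylight saving runs 28 September 2018 – 24 February 2019; the standard-time date in Kesur Canton, February 27, 2019, is outside that window, so Kesur Canton is on standard time at UTC+09:00.
01:14 UTC + 9h = 10:14 Kesur Canton.

10:14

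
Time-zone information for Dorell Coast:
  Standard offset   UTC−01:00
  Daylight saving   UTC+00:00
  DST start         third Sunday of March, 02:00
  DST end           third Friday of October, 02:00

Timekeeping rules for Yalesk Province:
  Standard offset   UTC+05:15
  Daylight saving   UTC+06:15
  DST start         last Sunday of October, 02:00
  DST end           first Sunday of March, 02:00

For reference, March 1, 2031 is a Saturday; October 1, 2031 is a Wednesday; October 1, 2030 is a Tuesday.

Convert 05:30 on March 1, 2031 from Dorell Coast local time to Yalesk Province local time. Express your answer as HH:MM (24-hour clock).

1 March 2031 is a Saturday, so the first Sunday is March 2 and the third is March 16.
1 October 2031 is a Wednesday, so the first Friday is October 3 and the third is October 17.
March 1, 2031 is outside the daylight-saving period (16 March – 17 October), so Dorell Coast is on standard time, UTC−01:00.
05:30 Dorell Coast + 1h = 06:30 UTC.
1 October 2030 is a Tuesday, so Sundays fall on 6, 13, 20, 27; the last is October 27.
1 March 2031 is a Saturday, so the first Sunday is March 2.
At the standard offset (UTC+05:15), 06:30 UTC + 5h15m = 11:45 Yalesk Province standard time.
The standard-time date in Yalesk Province, March 1, 2031, lies within the daylight-saving period (27 October 2030 – 2 March 2031), so Yalesk Province is on daylight time, UTC+06:15.
06:30 UTC + 6h15m = 12:45 Yalesk Province.

12:45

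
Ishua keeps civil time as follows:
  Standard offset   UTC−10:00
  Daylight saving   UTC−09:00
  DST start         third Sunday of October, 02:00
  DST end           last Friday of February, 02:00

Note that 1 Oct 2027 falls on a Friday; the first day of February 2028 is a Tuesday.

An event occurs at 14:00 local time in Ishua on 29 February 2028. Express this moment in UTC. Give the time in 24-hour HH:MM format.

00:00

1 October 2027 is a Friday, so the first Sunday is October 3 and the third is October 17.
1 February 2028 is a Tuesday, so Fridays fall on 4, 11, 18, 25; the last is February 25.
29 February 2028 does not fall between 17 October 2027 and 25 February 2028, so daylight saving is not in effect and Ishua is at UTC−10:00.
14:00 local + 10h = 00:00 UTC (rolling into the next day, 1 March 2028).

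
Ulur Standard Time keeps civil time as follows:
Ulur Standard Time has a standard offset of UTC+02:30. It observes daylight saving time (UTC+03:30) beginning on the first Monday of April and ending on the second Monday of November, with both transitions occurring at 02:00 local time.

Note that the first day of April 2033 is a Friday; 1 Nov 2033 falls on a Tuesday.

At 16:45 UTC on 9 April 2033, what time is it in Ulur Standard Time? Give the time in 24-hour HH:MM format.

20:15

1 April 2033 is a Friday, so the first Monday is April 4.
1 November 2033 is a Tuesday, so the first Monday is November 7 and the second is November 14.
At the standard offset (UTC+02:30), 16:45 UTC + 2h30m = 19:15 Ulur Standard Time standard time.
The standard-time date in Ulur Standard Time, 9 April 2033, falls between 4 April and 14 November, so daylight saving is in effect and Ulur Standard Time is at UTC+03:30.
16:45 UTC + 3h30m = 20:15 local.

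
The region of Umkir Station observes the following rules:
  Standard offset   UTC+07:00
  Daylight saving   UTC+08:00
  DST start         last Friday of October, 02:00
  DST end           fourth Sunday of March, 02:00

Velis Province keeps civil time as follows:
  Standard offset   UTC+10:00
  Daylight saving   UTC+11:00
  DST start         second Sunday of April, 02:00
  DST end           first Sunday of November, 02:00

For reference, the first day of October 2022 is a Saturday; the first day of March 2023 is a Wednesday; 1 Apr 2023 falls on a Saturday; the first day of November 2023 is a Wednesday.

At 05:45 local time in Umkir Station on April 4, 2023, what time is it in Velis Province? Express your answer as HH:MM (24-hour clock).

1 October 2022 is a Saturday, so Fridays fall on 7, 14, 21, 28; the last is October 28.
1 March 2023 is a Wednesday, so the first Sunday is March 5 and the fourth is March 26.
April 4, 2023 does not fall between 28 October 2022 and 26 March 2023, so daylight saving is not in effect and Umkir Station is at UTC+07:00.
05:45 Umkir Station − 7h = 22:45 UTC (rolling into the previous day, 3 April 2023).
1 April 2023 is a Saturday, so the first Sunday is April 2 and the second is April 9.
1 November 2023 is a Wednesday, so the first Sunday is November 5.
At the standard offset (UTC+10:00), 22:45 UTC + 10h = 08:45 Velis Province standard time (rolling into the next day, 4 April 2023).
Daylight saving runs 9 April – 5 November; the standard-time date in Velis Province, April 4, 2023, is outside that window, so Velis Province is on standard time at UTC+10:00.
22:45 UTC + 10h = 08:45 Velis Province (rolling into the next day, 4 April 2023).

08:45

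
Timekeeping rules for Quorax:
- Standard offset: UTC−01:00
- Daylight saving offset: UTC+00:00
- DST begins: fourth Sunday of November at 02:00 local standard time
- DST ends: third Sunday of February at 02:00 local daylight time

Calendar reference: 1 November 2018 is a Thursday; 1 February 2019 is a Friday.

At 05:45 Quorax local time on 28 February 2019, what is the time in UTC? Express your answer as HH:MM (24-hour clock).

1 November 2018 is a Thursday, so the first Sunday is November 4 and the fourth is November 25.
1 February 2019 is a Friday, so the first Sunday is February 3 and the third is February 17.
28 February 2019 does not fall between 25 November 2018 and 17 February 2019, so daylight saving is not in effect and Quorax is at UTC−01:00.
05:45 local + 1h = 06:45 UTC.

06:45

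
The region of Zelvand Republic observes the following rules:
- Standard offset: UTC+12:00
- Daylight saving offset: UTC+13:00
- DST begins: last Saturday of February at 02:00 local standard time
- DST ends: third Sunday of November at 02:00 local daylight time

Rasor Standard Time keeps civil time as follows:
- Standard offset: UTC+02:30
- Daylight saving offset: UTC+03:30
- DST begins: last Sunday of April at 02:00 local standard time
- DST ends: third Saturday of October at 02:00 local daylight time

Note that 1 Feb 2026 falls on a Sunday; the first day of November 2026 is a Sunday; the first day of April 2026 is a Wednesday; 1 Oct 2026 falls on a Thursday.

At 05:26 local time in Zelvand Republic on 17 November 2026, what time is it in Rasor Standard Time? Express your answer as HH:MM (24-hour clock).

1 February 2026 is a Sunday, so Saturdays fall on 7, 14, 21, 28; the last is February 28.
1 November 2026 is a Sunday, so the first Sunday is November 1 and the third is November 15.
Daylight saving runs 28 February – 15 November; 17 November 2026 is outside that window, so Zelvand Republic is on standard time at UTC+12:00.
05:26 Zelvand Republic − 12h = 17:26 UTC (rolling into the previous day, 16 November 2026).
1 April 2026 is a Wednesday, so Sundays fall on 5, 12, 19, 26; the last is April 26.
1 October 2026 is a Thursday, so the first Saturday is October 3 and the third is October 17.
At the standard offset (UTC+02:30), 17:26 UTC + 2h30m = 19:56 Rasor Standard Time standard time.
Daylight saving runs 26 April – 17 October; the standard-time date in Rasor Standard Time, 16 November 2026, is outside that window, so Rasor Standard Time is on standard time at UTC+02:30.
17:26 UTC + 2h30m = 19:56 Rasor Standard Time.

19:56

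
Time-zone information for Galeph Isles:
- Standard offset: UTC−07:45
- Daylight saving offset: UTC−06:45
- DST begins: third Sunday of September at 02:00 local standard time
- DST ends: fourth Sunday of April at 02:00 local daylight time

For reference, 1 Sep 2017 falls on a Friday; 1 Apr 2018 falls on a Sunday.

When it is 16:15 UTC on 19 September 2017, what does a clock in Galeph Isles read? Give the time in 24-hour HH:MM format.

09:30

1 September 2017 is a Friday, so the first Sunday is September 3 and the third is September 17.
1 April 2018 is a Sunday, so the first Sunday is April 1 and the fourth is April 22.
At the standard offset (UTC−07:45), 16:15 UTC − 7h45m = 08:30 Galeph Isles standard time.
Daylight saving runs 17 September 2017 – 22 April 2018; the standard-time date in Galeph Isles, 19 September 2017, is inside that window, so Galeph Isles is at UTC−06:45.
16:15 UTC − 6h45m = 09:30 local.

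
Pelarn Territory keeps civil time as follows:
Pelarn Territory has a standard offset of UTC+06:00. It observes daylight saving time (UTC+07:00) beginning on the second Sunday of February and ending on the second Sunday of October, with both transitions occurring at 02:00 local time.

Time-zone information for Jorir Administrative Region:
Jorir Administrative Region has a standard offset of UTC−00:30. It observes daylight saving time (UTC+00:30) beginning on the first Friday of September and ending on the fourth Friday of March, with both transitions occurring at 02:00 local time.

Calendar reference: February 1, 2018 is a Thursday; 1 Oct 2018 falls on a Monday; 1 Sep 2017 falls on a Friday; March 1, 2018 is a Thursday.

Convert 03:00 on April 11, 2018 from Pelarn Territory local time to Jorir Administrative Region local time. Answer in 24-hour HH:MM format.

19:30

1 February 2018 is a Thursday, so the first Sunday is February 4 and the second is February 11.
1 October 2018 is a Monday, so the first Sunday is October 7 and the second is October 14.
April 11, 2018 lies within the daylight-saving period (11 February – 14 October), so Pelarn Territory is on daylight time, UTC+07:00.
03:00 Pelarn Territory − 7h = 20:00 UTC (rolling into the previous day, 10 April 2018).
1 September 2017 is a Friday, so the first Friday is September 1.
1 March 2018 is a Thursday, so the first Friday is March 2 and the fourth is March 23.
At the standard offset (UTC−00:30), 20:00 UTC − 0h30m = 19:30 Jorir Administrative Region standard time.
The standard-time date in Jorir Administrative Region, April 10, 2018, does not fall between 1 September 2017 and 23 March 2018, so daylight saving is not in effect and Jorir Administrative Region is at UTC−00:30.
20:00 UTC − 0h30m = 19:30 Jorir Administrative Region.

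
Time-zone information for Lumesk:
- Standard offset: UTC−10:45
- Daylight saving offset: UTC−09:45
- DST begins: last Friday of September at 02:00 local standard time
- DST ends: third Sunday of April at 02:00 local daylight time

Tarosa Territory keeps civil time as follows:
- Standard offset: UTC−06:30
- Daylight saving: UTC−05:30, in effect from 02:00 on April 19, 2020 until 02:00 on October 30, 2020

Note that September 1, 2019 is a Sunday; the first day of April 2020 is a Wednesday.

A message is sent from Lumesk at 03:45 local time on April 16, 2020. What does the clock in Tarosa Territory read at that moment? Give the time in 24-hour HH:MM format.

1 September 2019 is a Sunday, so Fridays fall on 6, 13, 20, 27; the last is September 27.
1 April 2020 is a Wednesday, so the first Sunday is April 5 and the third is April 19.
April 16, 2020 falls between 27 September 2019 and 19 April 2020, so daylight saving is in effect and Lumesk is at UTC−09:45.
03:45 Lumesk + 9h45m = 13:30 UTC.
At the standard offset (UTC−06:30), 13:30 UTC − 6h30m = 07:00 Tarosa Territory standard time.
The standard-time date in Tarosa Territory, April 16, 2020, is outside the daylight-saving period (19 April – 30 October), so Tarosa Territory is on standard time, UTC−06:30.
13:30 UTC − 6h30m = 07:00 Tarosa Territory.

07:00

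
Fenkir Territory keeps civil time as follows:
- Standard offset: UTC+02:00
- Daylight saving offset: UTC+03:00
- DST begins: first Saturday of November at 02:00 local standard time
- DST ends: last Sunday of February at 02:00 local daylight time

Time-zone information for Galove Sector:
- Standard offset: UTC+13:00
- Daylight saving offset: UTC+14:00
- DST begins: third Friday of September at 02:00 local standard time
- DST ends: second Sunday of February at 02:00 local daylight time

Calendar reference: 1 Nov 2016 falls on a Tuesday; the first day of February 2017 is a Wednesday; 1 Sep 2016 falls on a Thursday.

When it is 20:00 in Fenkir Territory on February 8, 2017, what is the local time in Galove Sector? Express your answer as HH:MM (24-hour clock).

1 November 2016 is a Tuesday, so the first Saturday is November 5.
1 February 2017 is a Wednesday, so Sundays fall on 5, 12, 19, 26; the last is February 26.
Daylight saving runs 5 November 2016 – 26 February 2017; February 8, 2017 is inside that window, so Fenkir Territory is at UTC+03:00.
20:00 Fenkir Territory − 3h = 17:00 UTC.
1 September 2016 is a Thursday, so the first Friday is September 2 and the third is September 16.
1 February 2017 is a Wednesday, so the first Sunday is February 5 and the second is February 12.
At the standard offset (UTC+13:00), 17:00 UTC + 13h = 06:00 Galove Sector standard time (rolling into the next day, 9 February 2017).
The standard-time date in Galove Sector, February 9, 2017, falls between 16 September 2016 and 12 February 2017, so daylight saving is in effect and Galove Sector is at UTC+14:00.
17:00 UTC + 14h = 07:00 Galove Sector (rolling into the next day, 9 February 2017).

07:00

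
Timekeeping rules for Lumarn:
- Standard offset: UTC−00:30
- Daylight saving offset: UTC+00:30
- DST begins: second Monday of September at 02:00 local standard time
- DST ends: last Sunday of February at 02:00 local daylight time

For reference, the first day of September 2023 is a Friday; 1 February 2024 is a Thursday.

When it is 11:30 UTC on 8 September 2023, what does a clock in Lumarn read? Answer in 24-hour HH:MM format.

1 September 2023 is a Friday, so the first Monday is September 4 and the second is September 11.
1 February 2024 is a Thursday, so Sundays fall on 4, 11, 18, 25; the last is February 25.
At the standard offset (UTC−00:30), 11:30 UTC − 0h30m = 11:00 Lumarn standard time.
Daylight saving runs 11 September 2023 – 25 February 2024; the standard-time date in Lumarn, 8 September 2023, is outside that window, so Lumarn is on standard time at UTC−00:30.
11:30 UTC − 0h30m = 11:00 local.

11:00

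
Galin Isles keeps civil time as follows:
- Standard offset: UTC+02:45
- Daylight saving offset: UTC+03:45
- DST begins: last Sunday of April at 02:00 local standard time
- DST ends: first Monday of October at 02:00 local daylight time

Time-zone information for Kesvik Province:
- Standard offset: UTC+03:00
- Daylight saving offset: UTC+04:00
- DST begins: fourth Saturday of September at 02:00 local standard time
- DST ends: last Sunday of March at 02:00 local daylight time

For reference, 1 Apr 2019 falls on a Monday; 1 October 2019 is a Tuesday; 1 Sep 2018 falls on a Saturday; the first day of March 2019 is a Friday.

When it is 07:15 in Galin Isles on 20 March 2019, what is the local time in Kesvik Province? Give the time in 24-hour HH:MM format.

08:30

1 April 2019 is a Monday, so Sundays fall on 7, 14, 21, 28; the last is April 28.
1 October 2019 is a Tuesday, so the first Monday is October 7.
20 March 2019 is outside the daylight-saving period (28 April – 7 October), so Galin Isles is on standard time, UTC+02:45.
07:15 Galin Isles − 2h45m = 04:30 UTC.
1 September 2018 is a Saturday, so the first Saturday is September 1 and the fourth is September 22.
1 March 2019 is a Friday, so Sundays fall on 3, 10, 17, 24, 31; the last is March 31.
At the standard offset (UTC+03:00), 04:30 UTC + 3h = 07:30 Kesvik Province standard time.
Daylight saving runs 22 September 2018 – 31 March 2019; the standard-time date in Kesvik Province, 20 March 2019, is inside that window, so Kesvik Province is at UTC+04:00.
04:30 UTC + 4h = 08:30 Kesvik Province.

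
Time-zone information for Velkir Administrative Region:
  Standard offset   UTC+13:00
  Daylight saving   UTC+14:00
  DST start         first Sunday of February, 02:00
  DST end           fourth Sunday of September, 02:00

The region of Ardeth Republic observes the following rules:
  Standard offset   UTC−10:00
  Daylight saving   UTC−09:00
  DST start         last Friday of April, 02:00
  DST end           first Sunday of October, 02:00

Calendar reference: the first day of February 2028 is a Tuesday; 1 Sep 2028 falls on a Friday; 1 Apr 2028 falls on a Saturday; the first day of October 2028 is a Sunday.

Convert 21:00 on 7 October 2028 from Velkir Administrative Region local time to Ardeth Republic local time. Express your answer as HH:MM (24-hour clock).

22:00

1 February 2028 is a Tuesday, so the first Sunday is February 6.
1 September 2028 is a Friday, so the first Sunday is September 3 and the fourth is September 24.
7 October 2028 is outside the daylight-saving period (6 February – 24 September), so Velkir Administrative Region is on standard time, UTC+13:00.
21:00 Velkir Administrative Region − 13h = 08:00 UTC.
1 April 2028 is a Saturday, so Fridays fall on 7, 14, 21, 28; the last is April 28.
1 October 2028 is a Sunday, so the first Sunday is October 1.
At the standard offset (UTC−10:00), 08:00 UTC − 10h = 22:00 Ardeth Republic standard time (rolling into the previous day, 6 October 2028).
Daylight saving runs 28 April – 1 October; the standard-time date in Ardeth Republic, 6 October 2028, is outside that window, so Ardeth Republic is on standard time at UTC−10:00.
08:00 UTC − 10h = 22:00 Ardeth Republic (rolling into the previous day, 6 October 2028).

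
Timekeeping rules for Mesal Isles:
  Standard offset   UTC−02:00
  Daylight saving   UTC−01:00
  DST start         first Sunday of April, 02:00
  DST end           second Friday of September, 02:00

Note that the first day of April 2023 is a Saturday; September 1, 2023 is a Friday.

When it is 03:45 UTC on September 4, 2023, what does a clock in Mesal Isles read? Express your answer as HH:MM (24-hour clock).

02:45

1 April 2023 is a Saturday, so the first Sunday is April 2.
1 September 2023 is a Friday, so the first Friday is September 1 and the second is September 8.
At the standard offset (UTC−02:00), 03:45 UTC − 2h = 01:45 Mesal Isles standard time.
The standard-time date in Mesal Isles, September 4, 2023, falls between 2 April and 8 September, so daylight saving is in effect and Mesal Isles is at UTC−01:00.
03:45 UTC − 1h = 02:45 local.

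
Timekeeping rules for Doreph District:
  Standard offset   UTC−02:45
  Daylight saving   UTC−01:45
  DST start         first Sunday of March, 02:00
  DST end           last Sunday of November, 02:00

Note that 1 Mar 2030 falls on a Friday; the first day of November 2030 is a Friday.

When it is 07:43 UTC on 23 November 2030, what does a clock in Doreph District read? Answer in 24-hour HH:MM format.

1 March 2030 is a Friday, so the first Sunday is March 3.
1 November 2030 is a Friday, so Sundays fall on 3, 10, 17, 24; the last is November 24.
At the standard offset (UTC−02:45), 07:43 UTC − 2h45m = 04:58 Doreph District standard time.
The standard-time date in Doreph District, 23 November 2030, falls between 3 March and 24 November, so daylight saving is in effect and Doreph District is at UTC−01:45.
07:43 UTC − 1h45m = 05:58 local.

05:58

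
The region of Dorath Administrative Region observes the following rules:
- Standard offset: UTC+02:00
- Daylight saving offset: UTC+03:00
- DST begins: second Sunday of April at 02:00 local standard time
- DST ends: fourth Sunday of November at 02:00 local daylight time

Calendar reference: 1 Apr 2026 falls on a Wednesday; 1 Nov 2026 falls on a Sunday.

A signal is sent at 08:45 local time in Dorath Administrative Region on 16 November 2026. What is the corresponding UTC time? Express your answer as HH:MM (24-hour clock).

05:45

1 April 2026 is a Wednesday, so the first Sunday is April 5 and the second is April 12.
1 November 2026 is a Sunday, so the first Sunday is November 1 and the fourth is November 22.
16 November 2026 falls between 12 April and 22 November, so daylight saving is in effect and Dorath Administrative Region is at UTC+03:00.
08:45 local − 3h = 05:45 UTC.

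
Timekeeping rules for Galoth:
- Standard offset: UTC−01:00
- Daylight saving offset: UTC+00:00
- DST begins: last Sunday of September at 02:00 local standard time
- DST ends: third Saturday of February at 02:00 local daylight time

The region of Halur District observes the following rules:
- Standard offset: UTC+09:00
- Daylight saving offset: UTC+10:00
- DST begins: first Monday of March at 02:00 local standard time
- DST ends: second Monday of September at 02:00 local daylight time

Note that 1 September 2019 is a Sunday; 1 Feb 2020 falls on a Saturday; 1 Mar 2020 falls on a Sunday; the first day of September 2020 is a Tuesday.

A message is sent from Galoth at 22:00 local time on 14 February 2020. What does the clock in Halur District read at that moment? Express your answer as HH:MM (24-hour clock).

07:00

1 September 2019 is a Sunday, so Sundays fall on 1, 8, 15, 22, 29; the last is September 29.
1 February 2020 is a Saturday, so the first Saturday is February 1 and the third is February 15.
Daylight saving runs 29 September 2019 – 15 February 2020; 14 February 2020 is inside that window, so Galoth is at UTC+00:00.
22:00 Galoth − 0h = 22:00 UTC.
1 March 2020 is a Sunday, so the first Monday is March 2.
1 September 2020 is a Tuesday, so the first Monday is September 7 and the second is September 14.
At the standard offset (UTC+09:00), 22:00 UTC + 9h = 07:00 Halur District standard time (rolling into the next day, 15 February 2020).
The standard-time date in Halur District, 15 February 2020, does not fall between 2 March and 14 September, so daylight saving is not in effect and Halur District is at UTC+09:00.
22:00 UTC + 9h = 07:00 Halur District (rolling into the next day, 15 February 2020).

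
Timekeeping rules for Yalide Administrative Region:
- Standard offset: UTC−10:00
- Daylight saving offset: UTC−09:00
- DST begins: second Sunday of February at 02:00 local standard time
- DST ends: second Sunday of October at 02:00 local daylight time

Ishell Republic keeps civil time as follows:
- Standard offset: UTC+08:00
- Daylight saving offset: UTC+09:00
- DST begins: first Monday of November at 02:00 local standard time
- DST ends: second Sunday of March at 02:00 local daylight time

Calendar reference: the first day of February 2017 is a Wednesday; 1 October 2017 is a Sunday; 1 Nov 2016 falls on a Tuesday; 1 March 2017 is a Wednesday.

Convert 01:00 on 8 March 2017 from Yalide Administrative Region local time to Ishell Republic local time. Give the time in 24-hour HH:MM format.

1 February 2017 is a Wednesday, so the first Sunday is February 5 and the second is February 12.
1 October 2017 is a Sunday, so the first Sunday is October 1 and the second is October 8.
8 March 2017 lies within the daylight-saving period (12 February – 8 October), so Yalide Administrative Region is on daylight time, UTC−09:00.
01:00 Yalide Administrative Region + 9h = 10:00 UTC.
1 November 2016 is a Tuesday, so the first Monday is November 7.
1 March 2017 is a Wednesday, so the first Sunday is March 5 and the second is March 12.
At the standard offset (UTC+08:00), 10:00 UTC + 8h = 18:00 Ishell Republic standard time.
Daylight saving runs 7 November 2016 – 12 March 2017; the standard-time date in Ishell Republic, 8 March 2017, is inside that window, so Ishell Republic is at UTC+09:00.
10:00 UTC + 9h = 19:00 Ishell Republic.

19:00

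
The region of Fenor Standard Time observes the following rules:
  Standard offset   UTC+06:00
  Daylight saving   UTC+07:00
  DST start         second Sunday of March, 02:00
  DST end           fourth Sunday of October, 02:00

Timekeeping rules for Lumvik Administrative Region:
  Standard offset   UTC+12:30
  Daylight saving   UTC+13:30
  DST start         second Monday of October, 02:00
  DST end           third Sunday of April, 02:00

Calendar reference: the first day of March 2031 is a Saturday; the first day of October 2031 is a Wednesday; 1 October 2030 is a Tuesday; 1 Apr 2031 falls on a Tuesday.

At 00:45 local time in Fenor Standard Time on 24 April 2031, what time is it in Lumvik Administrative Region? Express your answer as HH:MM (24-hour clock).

06:15

1 March 2031 is a Saturday, so the first Sunday is March 2 and the second is March 9.
1 October 2031 is a Wednesday, so the first Sunday is October 5 and the fourth is October 26.
Daylight saving runs 9 March – 26 October; 24 April 2031 is inside that window, so Fenor Standard Time is at UTC+07:00.
00:45 Fenor Standard Time − 7h = 17:45 UTC (rolling into the previous day, 23 April 2031).
1 October 2030 is a Tuesday, so the first Monday is October 7 and the second is October 14.
1 April 2031 is a Tuesday, so the first Sunday is April 6 and the third is April 20.
At the standard offset (UTC+12:30), 17:45 UTC + 12h30m = 06:15 Lumvik Administrative Region standard time (rolling into the next day, 24 April 2031).
Daylight saving runs 14 October 2030 – 20 April 2031; the standard-time date in Lumvik Administrative Region, 24 April 2031, is outside that window, so Lumvik Administrative Region is on standard time at UTC+12:30.
17:45 UTC + 12h30m = 06:15 Lumvik Administrative Region (rolling into the next day, 24 April 2031).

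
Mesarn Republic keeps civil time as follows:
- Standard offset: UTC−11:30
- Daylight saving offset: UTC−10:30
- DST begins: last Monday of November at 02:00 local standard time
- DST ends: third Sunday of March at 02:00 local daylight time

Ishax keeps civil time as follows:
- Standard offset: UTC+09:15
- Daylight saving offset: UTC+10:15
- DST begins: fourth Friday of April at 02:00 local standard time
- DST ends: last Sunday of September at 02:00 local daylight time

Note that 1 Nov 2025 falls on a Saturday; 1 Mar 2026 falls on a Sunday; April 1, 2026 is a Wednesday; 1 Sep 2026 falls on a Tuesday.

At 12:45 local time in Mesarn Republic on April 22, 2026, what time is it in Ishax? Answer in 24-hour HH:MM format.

09:30

1 November 2025 is a Saturday, so Mondays fall on 3, 10, 17, 24; the last is November 24.
1 March 2026 is a Sunday, so the first Sunday is March 1 and the third is March 15.
April 22, 2026 is outside the daylight-saving period (24 November 2025 – 15 March 2026), so Mesarn Republic is on standard time, UTC−11:30.
12:45 Mesarn Republic + 11h30m = 00:15 UTC (rolling into the next day, 23 April 2026).
1 April 2026 is a Wednesday, so the first Friday is April 3 and the fourth is April 24.
1 September 2026 is a Tuesday, so Sundays fall on 6, 13, 20, 27; the last is September 27.
At the standard offset (UTC+09:15), 00:15 UTC + 9h15m = 09:30 Ishax standard time.
The standard-time date in Ishax, April 23, 2026, is outside the daylight-saving period (24 April – 27 September), so Ishax is on standard time, UTC+09:15.
00:15 UTC + 9h15m = 09:30 Ishax.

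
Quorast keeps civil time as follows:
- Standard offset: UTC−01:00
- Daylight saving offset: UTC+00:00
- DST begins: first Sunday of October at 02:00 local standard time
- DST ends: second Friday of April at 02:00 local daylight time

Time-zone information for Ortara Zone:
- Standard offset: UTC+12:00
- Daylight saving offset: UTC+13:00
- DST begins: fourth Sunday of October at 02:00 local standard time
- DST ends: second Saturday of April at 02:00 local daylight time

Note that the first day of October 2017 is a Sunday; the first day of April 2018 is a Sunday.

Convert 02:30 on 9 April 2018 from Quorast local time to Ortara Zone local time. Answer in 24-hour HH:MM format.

1 October 2017 is a Sunday, so the first Sunday is October 1.
1 April 2018 is a Sunday, so the first Friday is April 6 and the second is April 13.
Daylight saving runs 1 October 2017 – 13 April 2018; 9 April 2018 is inside that window, so Quorast is at UTC+00:00.
02:30 Quorast − 0h = 02:30 UTC.
1 October 2017 is a Sunday, so the first Sunday is October 1 and the fourth is October 22.
1 April 2018 is a Sunday, so the first Saturday is April 7 and the second is April 14.
At the standard offset (UTC+12:00), 02:30 UTC + 12h = 14:30 Ortara Zone standard time.
The standard-time date in Ortara Zone, 9 April 2018, lies within the daylight-saving period (22 October 2017 – 14 April 2018), so Ortara Zone is on daylight time, UTC+13:00.
02:30 UTC + 13h = 15:30 Ortara Zone.

15:30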